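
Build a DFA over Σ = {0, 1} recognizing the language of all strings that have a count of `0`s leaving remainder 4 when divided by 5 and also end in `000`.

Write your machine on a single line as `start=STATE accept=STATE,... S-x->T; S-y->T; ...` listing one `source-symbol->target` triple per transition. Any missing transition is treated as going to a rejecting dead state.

start=s0; accept=s5; s0-0->s1; s0-1->s0; s1-0->s2; s1-1->s1; s2-0->s3; s2-1->s4; s3-0->s5; s3-1->s6; s4-0->s6; s4-1->s4; s5-0->s0; s5-1->s7; s6-0->s7; s6-1->s6; s7-0->s0; s7-1->s7

Build one automaton per condition and run them in lockstep. One (5 states) tracks the count of `0`s modulo 5; the other (4 states) tracks how much of the suffix `000` has currently been matched. Each combined state is a pair, one component from each; accept when both components accept. Equivalent product states are then merged.
8 states suffice.
        0   1  
>  s0   s1  s0 
   s1   s2  s1 
   s2   s3  s4 
   s3   s5  s6 
   s4   s6  s4 
 * s5   s0  s7 
   s6   s7  s6 
   s7   s0  s7 
(> = start, * = accepting)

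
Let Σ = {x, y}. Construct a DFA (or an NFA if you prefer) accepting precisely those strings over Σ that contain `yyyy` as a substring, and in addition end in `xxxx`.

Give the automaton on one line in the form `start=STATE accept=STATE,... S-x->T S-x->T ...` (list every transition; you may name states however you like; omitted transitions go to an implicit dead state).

Build one automaton per condition and run them in lockstep. The first has 5 states tracking whether and how much of `yyyy` has been seen; the second has 5 states tracking how much of the suffix `xxxx` has currently been matched. A product state is a pair (one from each), accepting exactly when both do.
A 13-state machine:
          x    y  
>  q0     q1   q2 
   q1     q3   q2 
   q2     q1   q4 
   q3     q5   q2 
   q4     q1   q6 
   q5     q7   q2 
   q6     q1   q8 
   q7     q7   q2 
   q8     q9   q8 
   q9    q10   q8 
   q10   q11   q8 
   q11   q12   q8 
 * q12   q12   q8 
(> = start, * = accepting)

start=q0 accept=q12 q0-x->q1 q0-y->q2 q1-x->q3 q1-y->q2 q2-x->q1 q2-y->q4 q3-x->q5 q3-y->q2 q4-x->q1 q4-y->q6 q5-x->q7 q5-y->q2 q6-x->q1 q6-y->q8 q7-x->q7 q7-y->q2 q8-x->q9 q8-y->q8 q9-x->q10 q9-y->q8 q10-x->q11 q10-y->q8 q11-x->q12 q11-y->q8 q12-x->q12 q12-y->q8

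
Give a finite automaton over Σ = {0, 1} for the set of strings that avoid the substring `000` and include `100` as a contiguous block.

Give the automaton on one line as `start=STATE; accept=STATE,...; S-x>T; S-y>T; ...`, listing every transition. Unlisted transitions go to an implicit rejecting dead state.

Handle the two conditions separately and then intersect. One (4 states) tracks partial matches of the forbidden pattern `000`; the other (4 states) tracks whether and how much of `100` has been seen. Each combined state is a pair, one component from each; accept when both components accept.
12 states suffice.
          0    1  
>  q0     q1   q2 
   q1     q3   q2 
   q2     q4   q2 
   q3     q5   q2 
   q4     q6   q2 
   q5     q5   q7 
 * q6     q8   q9 
   q7    q10   q7 
   q8     q8   q8 
 * q9    q11   q9 
   q10    q8   q7 
 * q11    q6   q9 
(> = start, * = accepting)

start=q0; accept=q6,q9,q11; q0-0>q1; q0-1>q2; q1-0>q3; q1-1>q2; q2-0>q4; q2-1>q2; q3-0>q5; q3-1>q2; q4-0>q6; q4-1>q2; q5-0>q5; q5-1>q7; q6-0>q8; q6-1>q9; q7-0>q10; q7-1>q7; q8-0>q8; q8-1>q8; q9-0>q11; q9-1>q9; q10-0>q8; q10-1>q7; q11-0>q6; q11-1>q9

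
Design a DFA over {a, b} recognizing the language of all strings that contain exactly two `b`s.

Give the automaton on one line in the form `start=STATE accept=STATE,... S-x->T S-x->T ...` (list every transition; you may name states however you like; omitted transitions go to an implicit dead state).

Count `b`s, saturating at 3: states s0 through s2 mean 0 through 2 `b`s seen; s3 means more than 2. Each `b` increments (capped at s3); other symbols loop. Accept from {s2}.
With 4 states:
        a   b  
>  s0   s0  s1 
   s1   s1  s2 
 * s2   s2  s3 
   s3   s3  s3 
(> = start, * = accepting)

start=s0 accept=s2 s0-a->s0 s0-b->s1 s1-a->s1 s1-b->s2 s2-a->s2 s2-b->s3 s3-a->s3 s3-b->s3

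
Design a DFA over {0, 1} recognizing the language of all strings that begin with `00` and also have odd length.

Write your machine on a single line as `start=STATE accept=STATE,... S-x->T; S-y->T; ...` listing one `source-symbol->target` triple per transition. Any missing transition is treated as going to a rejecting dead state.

start=s0; accept=s4; s0-0->s1; s0-1->s2; s1-0->s3; s1-1->s2; s2-0->s2; s2-1->s2; s3-0->s4; s3-1->s4; s4-0->s3; s4-1->s3

Handle the two conditions separately and then intersect. The first has 4 states tracking whether the input so far still matches the prefix `00`; the second has 2 states tracking the input length modulo 2. A product state is a pair (one from each), accepting exactly when both do. After merging equivalent states the machine shrinks.
5 states suffice.
        0   1  
>  s0   s1  s2 
   s1   s3  s2 
   s2   s2  s2 
   s3   s4  s4 
 * s4   s3  s3 
(> = start, * = accepting)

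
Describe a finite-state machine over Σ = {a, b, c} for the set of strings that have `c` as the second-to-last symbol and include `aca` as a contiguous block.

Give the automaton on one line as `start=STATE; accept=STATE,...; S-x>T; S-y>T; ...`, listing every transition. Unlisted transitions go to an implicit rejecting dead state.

Handle the two conditions separately and then intersect. The first has 13 states tracking the last 2 symbols read; the second has 4 states tracking whether and how much of `aca` has been seen. A product state is a pair (one from each), accepting exactly when both do. After merging equivalent states the machine shrinks.
A 7-state machine:
        a   b   c  
>  q0   q1  q0  q0 
   q1   q1  q0  q2 
   q2   q3  q0  q0 
 * q3   q4  q4  q5 
   q4   q4  q4  q5 
   q5   q3  q3  q6 
 * q6   q3  q3  q6 
(> = start, * = accepting)

start=q0; accept=q3,q6; q0-a>q1; q0-b>q0; q0-c>q0; q1-a>q1; q1-b>q0; q1-c>q2; q2-a>q3; q2-b>q0; q2-c>q0; q3-a>q4; q3-b>q4; q3-c>q5; q4-a>q4; q4-b>q4; q4-c>q5; q5-a>q3; q5-b>q3; q5-c>q6; q6-a>q3; q6-b>q3; q6-c>q6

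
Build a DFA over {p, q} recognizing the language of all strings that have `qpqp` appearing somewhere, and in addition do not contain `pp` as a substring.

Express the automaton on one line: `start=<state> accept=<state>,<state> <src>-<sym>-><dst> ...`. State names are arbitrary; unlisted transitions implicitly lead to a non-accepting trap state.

Build one automaton per condition and run them in lockstep. The first has 5 states tracking whether and how much of `qpqp` has been seen; the second has 3 states tracking partial matches of the forbidden pattern `pp`. A product state is a pair (one from each), accepting exactly when both do. After merging equivalent states the machine shrinks.
An 8-state machine:
       p  q 
>  A   B  C 
   B   D  C 
   C   E  C 
   D   D  D 
   E   D  F 
   F   G  C 
 * G   D  H 
 * H   G  H 
(> = start, * = accepting)

start=A accept=G,H A-p->B A-q->C B-p->D B-q->C C-p->E C-q->C D-p->D D-q->D E-p->D E-q->F F-p->G F-q->C G-p->D G-q->H H-p->G H-q->H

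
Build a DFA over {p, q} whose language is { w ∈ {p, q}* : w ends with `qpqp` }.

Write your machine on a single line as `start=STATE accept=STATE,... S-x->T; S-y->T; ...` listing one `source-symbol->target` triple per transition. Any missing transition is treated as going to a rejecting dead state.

start=s0; accept=s4; s0-p->s0; s0-q->s1; s1-p->s2; s1-q->s1; s2-p->s0; s2-q->s3; s3-p->s4; s3-q->s1; s4-p->s0; s4-q->s3

Remember how much of `qpqp` the current input suffix matches. State s0 means no match yet; s1 means the last symbol is `q`; s2 means the last 2 symbols are `qp`; s3 means the last 3 symbols are `qpq`; s4 means the last 4 symbols are `qpqp`. Only s4 accepts. On a mismatch, fall back to the longest proper suffix that is still a prefix of `qpqp`.
A 5-state machine:
        p   q  
>  s0   s0  s1 
   s1   s2  s1 
   s2   s0  s3 
   s3   s4  s1 
 * s4   s0  s3 
(> = start, * = accepting)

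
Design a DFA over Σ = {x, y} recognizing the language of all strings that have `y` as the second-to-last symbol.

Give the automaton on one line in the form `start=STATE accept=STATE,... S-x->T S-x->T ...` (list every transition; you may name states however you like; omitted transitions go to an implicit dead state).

start=q0 accept=q5,q6 q0-x->q1 q0-y->q2 q1-x->q3 q1-y->q4 q2-x->q5 q2-y->q6 q3-x->q3 q3-y->q4 q4-x->q5 q4-y->q6 q5-x->q3 q5-y->q4 q6-x->q5 q6-y->q6

A DFA must remember the last 2 symbols (since which symbol is second-to-last isn't known until the input ends). Use one state per possible window of the last ≤2 symbols; accept from those whose window starts with `y`.
7 states suffice.
        x   y  
>  q0   q1  q2 
   q1   q3  q4 
   q2   q5  q6 
   q3   q3  q4 
   q4   q5  q6 
 * q5   q3  q4 
 * q6   q5  q6 
(> = start, * = accepting)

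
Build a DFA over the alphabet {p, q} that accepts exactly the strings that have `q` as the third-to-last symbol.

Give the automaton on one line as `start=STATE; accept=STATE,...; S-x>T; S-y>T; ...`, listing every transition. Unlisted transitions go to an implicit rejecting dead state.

start=S0; accept=S11,S12,S13,S14; S0-p>S1; S0-q>S2; S1-p>S3; S1-q>S4; S2-p>S5; S2-q>S6; S3-p>S7; S3-q>S8; S4-p>S9; S4-q>S10; S5-p>S11; S5-q>S12; S6-p>S13; S6-q>S14; S7-p>S7; S7-q>S8; S8-p>S9; S8-q>S10; S9-p>S11; S9-q>S12; S10-p>S13; S10-q>S14; S11-p>S7; S11-q>S8; S12-p>S9; S12-q>S10; S13-p>S11; S13-q>S12; S14-p>S13; S14-q>S14

Because acceptance depends on a position counted from the end, the machine has to buffer the most recent 3 symbols. Make each state the string of the last up-to-3 symbols read; on input `x` shift the window left and append `x`. Accept when the buffered window has length 3 and begins with `q`.
15 states suffice.
          p    q  
>  S0     S1   S2 
   S1     S3   S4 
   S2     S5   S6 
   S3     S7   S8 
   S4     S9  S10 
   S5    S11  S12 
   S6    S13  S14 
   S7     S7   S8 
   S8     S9  S10 
   S9    S11  S12 
   S10   S13  S14 
 * S11    S7   S8 
 * S12    S9  S10 
 * S13   S11  S12 
 * S14   S13  S14 
(> = start, * = accepting)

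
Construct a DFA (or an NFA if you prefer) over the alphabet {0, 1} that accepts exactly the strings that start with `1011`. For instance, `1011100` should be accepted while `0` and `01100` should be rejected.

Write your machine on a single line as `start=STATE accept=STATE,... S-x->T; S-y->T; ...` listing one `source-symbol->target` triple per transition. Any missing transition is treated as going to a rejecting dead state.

Check the first 4 symbols one by one: S0 through S3 record how many have matched `1011` so far; any wrong symbol goes to the dead state S5. After all 4 match we enter the accepting sink S4.
With 6 states:
        0   1  
>  S0   S5  S1 
   S1   S2  S5 
   S2   S5  S3 
   S3   S5  S4 
 * S4   S4  S4 
   S5   S5  S5 
(> = start, * = accepting)

start=S0; accept=S4; S0-0->S5; S0-1->S1; S1-0->S2; S1-1->S5; S2-0->S5; S2-1->S3; S3-0->S5; S3-1->S4; S4-0->S4; S4-1->S4; S5-0->S5; S5-1->S5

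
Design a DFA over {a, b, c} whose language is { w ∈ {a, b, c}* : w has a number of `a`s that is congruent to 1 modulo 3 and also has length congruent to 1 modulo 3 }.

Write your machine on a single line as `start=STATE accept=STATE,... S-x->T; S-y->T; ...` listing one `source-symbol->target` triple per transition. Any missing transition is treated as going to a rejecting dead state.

Build one automaton per condition and run them in lockstep. The first has 3 states tracking the count of `a`s modulo 3; the second has 3 states tracking the input length modulo 3. A product state is a pair (one from each), accepting exactly when both do.
9 states suffice.
        a   b   c  
>  q0   q1  q2  q2 
 * q1   q3  q4  q4 
   q2   q4  q5  q5 
   q3   q0  q6  q6 
   q4   q6  q7  q7 
   q5   q7  q0  q0 
   q6   q2  q8  q8 
   q7   q8  q1  q1 
   q8   q5  q3  q3 
(> = start, * = accepting)

start=q0; accept=q1; q0-a->q1; q0-b->q2; q0-c->q2; q1-a->q3; q1-b->q4; q1-c->q4; q2-a->q4; q2-b->q5; q2-c->q5; q3-a->q0; q3-b->q6; q3-c->q6; q4-a->q6; q4-b->q7; q4-c->q7; q5-a->q7; q5-b->q0; q5-c->q0; q6-a->q2; q6-b->q8; q6-c->q8; q7-a->q8; q7-b->q1; q7-c->q1; q8-a->q5; q8-b->q3; q8-c->q3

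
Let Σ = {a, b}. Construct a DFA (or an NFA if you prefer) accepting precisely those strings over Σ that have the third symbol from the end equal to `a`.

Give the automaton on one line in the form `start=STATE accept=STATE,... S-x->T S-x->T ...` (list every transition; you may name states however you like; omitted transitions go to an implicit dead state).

A DFA must remember the last 3 symbols (since which symbol is third-to-last isn't known until the input ends). Use one state per possible window of the last ≤3 symbols; accept from those whose window starts with `a`.
With 15 states:
          a    b  
>  q0     q1   q2 
   q1     q3   q4 
   q2     q5   q6 
   q3     q7   q8 
   q4     q9  q10 
   q5    q11  q12 
   q6    q13  q14 
 * q7     q7   q8 
 * q8     q9  q10 
 * q9    q11  q12 
 * q10   q13  q14 
   q11    q7   q8 
   q12    q9  q10 
   q13   q11  q12 
   q14   q13  q14 
(> = start, * = accepting)

start=q0 accept=q7,q8,q9,q10 q0-a->q1 q0-b->q2 q1-a->q3 q1-b->q4 q2-a->q5 q2-b->q6 q3-a->q7 q3-b->q8 q4-a->q9 q4-b->q10 q5-a->q11 q5-b->q12 q6-a->q13 q6-b->q14 q7-a->q7 q7-b->q8 q8-a->q9 q8-b->q10 q9-a->q11 q9-b->q12 q10-a->q13 q10-b->q14 q11-a->q7 q11-b->q8 q12-a->q9 q12-b->q10 q13-a->q11 q13-b->q12 q14-a->q13 q14-b->q14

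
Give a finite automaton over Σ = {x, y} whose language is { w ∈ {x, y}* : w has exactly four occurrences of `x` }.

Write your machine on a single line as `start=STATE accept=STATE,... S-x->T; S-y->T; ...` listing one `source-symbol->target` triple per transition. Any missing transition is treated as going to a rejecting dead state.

start=S0; accept=S4; S0-x->S1; S0-y->S0; S1-x->S2; S1-y->S1; S2-x->S3; S2-y->S2; S3-x->S4; S3-y->S3; S4-x->S5; S4-y->S4; S5-x->S5; S5-y->S5

Count `x`s, saturating at 5: states S0 through S4 mean 0 through 4 `x`s seen; S5 means more than 4. Each `x` increments (capped at S5); other symbols loop. Accept from {S4}.
6 states suffice.
        x   y  
>  S0   S1  S0 
   S1   S2  S1 
   S2   S3  S2 
   S3   S4  S3 
 * S4   S5  S4 
   S5   S5  S5 
(> = start, * = accepting)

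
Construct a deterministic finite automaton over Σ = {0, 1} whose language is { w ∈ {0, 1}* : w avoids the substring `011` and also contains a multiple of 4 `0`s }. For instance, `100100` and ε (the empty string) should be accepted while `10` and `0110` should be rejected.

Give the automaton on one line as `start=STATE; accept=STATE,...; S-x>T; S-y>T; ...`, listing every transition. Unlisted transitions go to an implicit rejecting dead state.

Build one automaton per condition and run them in lockstep. The first has 4 states tracking partial matches of the forbidden pattern `011`; the second has 4 states tracking the count of `0`s modulo 4. A product state is a pair (one from each), accepting exactly when both do. After merging equivalent states the machine shrinks.
With 10 states:
        0   1  
>* S0   S1  S0 
   S1   S2  S3 
   S2   S4  S5 
   S3   S2  S6 
   S4   S7  S8 
   S5   S4  S6 
   S6   S6  S6 
 * S7   S1  S9 
   S8   S7  S6 
 * S9   S1  S6 
(> = start, * = accepting)

start=S0; accept=S0,S7,S9; S0-0>S1; S0-1>S0; S1-0>S2; S1-1>S3; S2-0>S4; S2-1>S5; S3-0>S2; S3-1>S6; S4-0>S7; S4-1>S8; S5-0>S4; S5-1>S6; S6-0>S6; S6-1>S6; S7-0>S1; S7-1>S9; S8-0>S7; S8-1>S6; S9-0>S1; S9-1>S6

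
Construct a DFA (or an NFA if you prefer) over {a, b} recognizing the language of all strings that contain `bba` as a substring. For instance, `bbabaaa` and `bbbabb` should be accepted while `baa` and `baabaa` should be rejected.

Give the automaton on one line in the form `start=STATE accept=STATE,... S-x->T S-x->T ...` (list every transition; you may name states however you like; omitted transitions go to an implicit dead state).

start=s0 accept=s3 s0-a->s0 s0-b->s1 s1-a->s0 s1-b->s2 s2-a->s3 s2-b->s2 s3-a->s3 s3-b->s3

States s0..s2 record the length of the longest prefix of `bba` that matches the current input suffix. Reaching s3 means `bba` has been seen, and we stay there forever. Accept from s3.
With 4 states:
        a   b  
>  s0   s0  s1 
   s1   s0  s2 
   s2   s3  s2 
 * s3   s3  s3 
(> = start, * = accepting)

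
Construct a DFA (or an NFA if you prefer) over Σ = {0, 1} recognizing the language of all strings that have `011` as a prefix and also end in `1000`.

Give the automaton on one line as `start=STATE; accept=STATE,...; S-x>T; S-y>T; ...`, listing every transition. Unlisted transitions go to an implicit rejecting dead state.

Build one automaton per condition and run them in lockstep. One (5 states) tracks whether the input so far still matches the prefix `011`; the other (5 states) tracks how much of the suffix `1000` has currently been matched. Each combined state is a pair, one component from each; accept when both components accept. After merging equivalent states the machine shrinks.
        0   1  
>  s0   s1  s2 
   s1   s2  s3 
   s2   s2  s2 
   s3   s2  s4 
   s4   s5  s4 
   s5   s6  s4 
   s6   s7  s4 
 * s7   s8  s4 
   s8   s8  s4 
(> = start, * = accepting)

start=s0; accept=s7; s0-0>s1; s0-1>s2; s1-0>s2; s1-1>s3; s2-0>s2; s2-1>s2; s3-0>s2; s3-1>s4; s4-0>s5; s4-1>s4; s5-0>s6; s5-1>s4; s6-0>s7; s6-1>s4; s7-0>s8; s7-1>s4; s8-0>s8; s8-1>s4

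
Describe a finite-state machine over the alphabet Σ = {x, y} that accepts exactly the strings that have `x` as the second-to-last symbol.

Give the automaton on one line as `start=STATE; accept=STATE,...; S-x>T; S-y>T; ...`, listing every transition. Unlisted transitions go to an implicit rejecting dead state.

Because acceptance depends on a position counted from the end, the machine has to buffer the most recent 2 symbols. Make each state the string of the last up-to-2 symbols read; on input `x` shift the window left and append `x`. Accept when the buffered window has length 2 and begins with `x`.
        x   y  
>  q0   q1  q2 
   q1   q3  q4 
   q2   q5  q6 
 * q3   q3  q4 
 * q4   q5  q6 
   q5   q3  q4 
   q6   q5  q6 
(> = start, * = accepting)

start=q0; accept=q3,q4; q0-x>q1; q0-y>q2; q1-x>q3; q1-y>q4; q2-x>q5; q2-y>q6; q3-x>q3; q3-y>q4; q4-x>q5; q4-y>q6; q5-x>q3; q5-y>q4; q6-x>q5; q6-y>q6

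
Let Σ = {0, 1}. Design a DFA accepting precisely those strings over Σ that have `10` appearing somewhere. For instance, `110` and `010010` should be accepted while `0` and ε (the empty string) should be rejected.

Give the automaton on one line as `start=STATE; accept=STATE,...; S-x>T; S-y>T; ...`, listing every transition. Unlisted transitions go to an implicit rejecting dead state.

States S0..S1 record the length of the longest prefix of `10` that matches the current input suffix. Reaching S2 means `10` has been seen, and we stay there forever. Accept from S2.
        0   1  
>  S0   S0  S1 
   S1   S2  S1 
 * S2   S2  S2 
(> = start, * = accepting)

start=S0; accept=S2; S0-0>S0; S0-1>S1; S1-0>S2; S1-1>S1; S2-0>S2; S2-1>S2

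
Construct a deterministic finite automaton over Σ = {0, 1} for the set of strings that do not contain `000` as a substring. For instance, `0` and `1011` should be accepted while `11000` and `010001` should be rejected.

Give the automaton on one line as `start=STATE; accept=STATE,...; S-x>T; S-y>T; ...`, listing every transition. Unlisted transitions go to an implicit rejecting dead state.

start=s0; accept=s0,s1,s2; s0-0>s1; s0-1>s0; s1-0>s2; s1-1>s0; s2-0>s3; s2-1>s0; s3-0>s3; s3-1>s3

This is the complement of 'contains `000`'. Use the same substring-matching states — s0 through s3 holding how much of `000` has just been matched — but flip the accepting set: everything except the trap s3 accepts.
With 4 states:
        0   1  
>* s0   s1  s0 
 * s1   s2  s0 
 * s2   s3  s0 
   s3   s3  s3 
(> = start, * = accepting)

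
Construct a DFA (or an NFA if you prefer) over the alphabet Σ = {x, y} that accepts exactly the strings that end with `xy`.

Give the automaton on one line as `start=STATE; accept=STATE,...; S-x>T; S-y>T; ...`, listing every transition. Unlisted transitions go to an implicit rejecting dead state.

Remember how much of `xy` the current input suffix matches. State q0 means no match yet; q1 means the last symbol is `x`; q2 means the last 2 symbols are `xy`. Only q2 accepts. On a mismatch, fall back to the longest proper suffix that is still a prefix of `xy`.
With 3 states:
        x   y  
>  q0   q1  q0 
   q1   q1  q2 
 * q2   q1  q0 
(> = start, * = accepting)

start=q0; accept=q2; q0-x>q1; q0-y>q0; q1-x>q1; q1-y>q2; q2-x>q1; q2-y>q0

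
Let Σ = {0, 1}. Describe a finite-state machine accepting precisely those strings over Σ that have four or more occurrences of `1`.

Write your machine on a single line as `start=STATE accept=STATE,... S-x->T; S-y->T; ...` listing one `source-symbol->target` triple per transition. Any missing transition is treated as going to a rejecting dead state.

Only the number of `1`s matters, and only up to 5. Make a chain S0 → S1 → S2 → S3 → S4 → S5 advanced by each `1` (with S5 absorbing); every other symbol self-loops. The accepting set is {S4, S5}.
        0   1  
>  S0   S0  S1 
   S1   S1  S2 
   S2   S2  S3 
   S3   S3  S4 
 * S4   S4  S5 
 * S5   S5  S5 
(> = start, * = accepting)

start=S0; accept=S4,S5; S0-0->S0; S0-1->S1; S1-0->S1; S1-1->S2; S2-0->S2; S2-1->S3; S3-0->S3; S3-1->S4; S4-0->S4; S4-1->S5; S5-0->S5; S5-1->S5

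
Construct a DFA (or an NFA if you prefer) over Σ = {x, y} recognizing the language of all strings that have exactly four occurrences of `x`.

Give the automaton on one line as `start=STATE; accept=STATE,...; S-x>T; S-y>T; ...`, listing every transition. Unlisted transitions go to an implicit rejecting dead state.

start=S0; accept=S4; S0-x>S1; S0-y>S0; S1-x>S2; S1-y>S1; S2-x>S3; S2-y>S2; S3-x>S4; S3-y>S3; S4-x>S5; S4-y>S4; S5-x>S5; S5-y>S5

Count `x`s, saturating at 5: states S0 through S4 mean 0 through 4 `x`s seen; S5 means more than 4. Each `x` increments (capped at S5); other symbols loop. Accept from {S4}.
A 6-state machine:
        x   y  
>  S0   S1  S0 
   S1   S2  S1 
   S2   S3  S2 
   S3   S4  S3 
 * S4   S5  S4 
   S5   S5  S5 
(> = start, * = accepting)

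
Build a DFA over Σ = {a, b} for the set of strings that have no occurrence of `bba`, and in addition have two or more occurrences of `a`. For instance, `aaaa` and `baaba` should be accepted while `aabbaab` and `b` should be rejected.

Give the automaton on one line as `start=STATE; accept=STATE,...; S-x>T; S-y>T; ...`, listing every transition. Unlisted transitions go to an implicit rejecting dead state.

start=S0; accept=S3,S6,S7; S0-a>S1; S0-b>S2; S1-a>S3; S1-b>S4; S2-a>S1; S2-b>S5; S3-a>S3; S3-b>S6; S4-a>S3; S4-b>S5; S5-a>S5; S5-b>S5; S6-a>S3; S6-b>S7; S7-a>S5; S7-b>S7

Handle the two conditions separately and then intersect. The first has 4 states tracking partial matches of the forbidden pattern `bba`; the second has 4 states tracking the count of `a`s, saturating at 3. A product state is a pair (one from each), accepting exactly when both do. Equivalent product states are then merged.
        a   b  
>  S0   S1  S2 
   S1   S3  S4 
   S2   S1  S5 
 * S3   S3  S6 
   S4   S3  S5 
   S5   S5  S5 
 * S6   S3  S7 
 * S7   S5  S7 
(> = start, * = accepting)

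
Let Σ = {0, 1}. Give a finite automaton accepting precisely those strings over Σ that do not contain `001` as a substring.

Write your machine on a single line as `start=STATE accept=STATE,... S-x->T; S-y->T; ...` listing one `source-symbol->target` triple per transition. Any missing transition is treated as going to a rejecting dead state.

This is the complement of 'contains `001`'. Use the same substring-matching states — S0 through S3 holding how much of `001` has just been matched — but flip the accepting set: everything except the trap S3 accepts.
With 4 states:
        0   1  
>* S0   S1  S0 
 * S1   S2  S0 
 * S2   S2  S3 
   S3   S3  S3 
(> = start, * = accepting)

start=S0; accept=S0,S1,S2; S0-0->S1; S0-1->S0; S1-0->S2; S1-1->S0; S2-0->S2; S2-1->S3; S3-0->S3; S3-1->S3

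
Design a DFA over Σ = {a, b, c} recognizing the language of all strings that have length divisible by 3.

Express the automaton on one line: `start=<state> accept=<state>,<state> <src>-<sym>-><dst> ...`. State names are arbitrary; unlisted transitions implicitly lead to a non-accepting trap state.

start=s0 accept=s0 s0-a->s1 s0-b->s1 s0-c->s1 s1-a->s2 s1-b->s2 s1-c->s2 s2-a->s0 s2-b->s0 s2-c->s0

Only the length mod 3 matters, so use a 3-cycle: from any state, every input symbol moves to the next state, wrapping s2 back to s0. Mark s0 accepting.
A 3-state machine:
        a   b   c  
>* s0   s1  s1  s1 
   s1   s2  s2  s2 
   s2   s0  s0  s0 
(> = start, * = accepting)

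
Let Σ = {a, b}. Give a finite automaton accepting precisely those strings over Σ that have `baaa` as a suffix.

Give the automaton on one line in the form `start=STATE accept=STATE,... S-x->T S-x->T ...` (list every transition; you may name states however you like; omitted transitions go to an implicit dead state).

start=s0 accept=s4 s0-a->s0 s0-b->s1 s1-a->s2 s1-b->s1 s2-a->s3 s2-b->s1 s3-a->s4 s3-b->s1 s4-a->s0 s4-b->s1

Remember how much of `baaa` the current input suffix matches. State s0 means no match yet; s1 means the last symbol is `b`; s2 means the last 2 symbols are `ba`; s3 means the last 3 symbols are `baa`; s4 means the last 4 symbols are `baaa`. Only s4 accepts. On a mismatch, fall back to the longest proper suffix that is still a prefix of `baaa`.
A 5-state machine:
        a   b  
>  s0   s0  s1 
   s1   s2  s1 
   s2   s3  s1 
   s3   s4  s1 
 * s4   s0  s1 
(> = start, * = accepting)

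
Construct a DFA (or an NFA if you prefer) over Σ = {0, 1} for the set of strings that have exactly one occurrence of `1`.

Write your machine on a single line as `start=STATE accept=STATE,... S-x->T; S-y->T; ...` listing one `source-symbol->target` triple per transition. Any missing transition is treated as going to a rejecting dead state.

start=q0; accept=q1; q0-0->q0; q0-1->q1; q1-0->q1; q1-1->q2; q2-0->q2; q2-1->q2

Only the number of `1`s matters, and only up to 2. Make a chain q0 → q1 → q2 advanced by each `1` (with q2 absorbing); every other symbol self-loops. The accepting set is {q1}.
A 3-state machine:
        0   1  
>  q0   q0  q1 
 * q1   q1  q2 
   q2   q2  q2 
(> = start, * = accepting)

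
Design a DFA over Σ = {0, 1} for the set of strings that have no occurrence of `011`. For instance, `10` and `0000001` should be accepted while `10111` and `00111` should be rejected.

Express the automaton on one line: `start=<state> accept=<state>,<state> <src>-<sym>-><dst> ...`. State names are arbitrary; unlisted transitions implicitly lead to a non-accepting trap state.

start=A accept=A,B,C A-0->B A-1->A B-0->B B-1->C C-0->B C-1->D D-0->D D-1->D

Track partial matches of the forbidden pattern `011`. State D is a dead state reached once `011` has occurred; every other state accepts. A means no part of `011` is currently matched.
A 4-state machine:
       0  1 
>* A   B  A 
 * B   B  C 
 * C   B  D 
   D   D  D 
(> = start, * = accepting)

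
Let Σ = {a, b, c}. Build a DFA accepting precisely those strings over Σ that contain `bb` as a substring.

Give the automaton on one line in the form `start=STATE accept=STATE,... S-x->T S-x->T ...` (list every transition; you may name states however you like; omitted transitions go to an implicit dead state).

start=q0 accept=q2 q0-a->q0 q0-b->q1 q0-c->q0 q1-a->q0 q1-b->q2 q1-c->q0 q2-a->q2 q2-b->q2 q2-c->q2

Track how much of `bb` has been matched so far: state q0 is no progress, q2 is the absorbing accept state reached once `bb` has occurred. Intermediate states record partial matches; on a mismatch, fall back to the longest reusable overlap.
With 3 states:
        a   b   c  
>  q0   q0  q1  q0 
   q1   q0  q2  q0 
 * q2   q2  q2  q2 
(> = start, * = accepting)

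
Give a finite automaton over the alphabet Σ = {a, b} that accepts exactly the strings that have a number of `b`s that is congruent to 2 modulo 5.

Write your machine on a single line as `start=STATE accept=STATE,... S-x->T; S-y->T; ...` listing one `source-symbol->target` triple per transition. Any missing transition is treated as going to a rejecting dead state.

start=q0; accept=q2; q0-a->q0; q0-b->q1; q1-a->q1; q1-b->q2; q2-a->q2; q2-b->q3; q3-a->q3; q3-b->q4; q4-a->q4; q4-b->q0

The only thing that matters is how many `b`s have appeared, reduced mod 5. Use one state per residue: q0 for 0, …, q4 for 4. Reading `b` moves to the next residue; anything else stays put. q2 is accepting.
        a   b  
>  q0   q0  q1 
   q1   q1  q2 
 * q2   q2  q3 
   q3   q3  q4 
   q4   q4  q0 
(> = start, * = accepting)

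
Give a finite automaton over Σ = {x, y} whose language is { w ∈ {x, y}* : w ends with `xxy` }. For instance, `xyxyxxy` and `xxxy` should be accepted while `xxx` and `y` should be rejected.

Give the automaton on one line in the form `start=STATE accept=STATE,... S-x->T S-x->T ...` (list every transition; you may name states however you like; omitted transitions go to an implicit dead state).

Let each state record the length of the longest suffix of the input read so far that is also a prefix of `xxy`. s1 means the last symbol is `x`; s2 means the last 2 symbols are `xx`; s3 means the last 3 symbols are `xxy`. Accept only at s3, where the string currently ends in `xxy`.
4 states suffice.
        x   y  
>  s0   s1  s0 
   s1   s2  s0 
   s2   s2  s3 
 * s3   s1  s0 
(> = start, * = accepting)

start=s0 accept=s3 s0-x->s1 s0-y->s0 s1-x->s2 s1-y->s0 s2-x->s2 s2-y->s3 s3-x->s1 s3-y->s0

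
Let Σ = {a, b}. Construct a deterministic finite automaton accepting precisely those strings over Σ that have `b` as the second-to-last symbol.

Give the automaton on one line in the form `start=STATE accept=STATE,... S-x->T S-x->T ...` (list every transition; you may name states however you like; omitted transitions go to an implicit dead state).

start=q0 accept=q5,q6 q0-a->q1 q0-b->q2 q1-a->q3 q1-b->q4 q2-a->q5 q2-b->q6 q3-a->q3 q3-b->q4 q4-a->q5 q4-b->q6 q5-a->q3 q5-b->q4 q6-a->q5 q6-b->q6

Because acceptance depends on a position counted from the end, the machine has to buffer the most recent 2 symbols. Make each state the string of the last up-to-2 symbols read; on input `x` shift the window left and append `x`. Accept when the buffered window has length 2 and begins with `b`.
7 states suffice.
        a   b  
>  q0   q1  q2 
   q1   q3  q4 
   q2   q5  q6 
   q3   q3  q4 
   q4   q5  q6 
 * q5   q3  q4 
 * q6   q5  q6 
(> = start, * = accepting)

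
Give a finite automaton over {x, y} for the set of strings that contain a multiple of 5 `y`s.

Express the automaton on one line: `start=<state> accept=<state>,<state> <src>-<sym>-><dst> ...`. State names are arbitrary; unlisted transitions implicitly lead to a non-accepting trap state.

start=S0 accept=S0 S0-x->S0 S0-y->S1 S1-x->S1 S1-y->S2 S2-x->S2 S2-y->S3 S3-x->S3 S3-y->S4 S4-x->S4 S4-y->S0

The only thing that matters is how many `y`s have appeared, reduced mod 5. Use one state per residue: S0 for 0, …, S4 for 4. Reading `y` moves to the next residue; anything else stays put. S0 is accepting.
        x   y  
>* S0   S0  S1 
   S1   S1  S2 
   S2   S2  S3 
   S3   S3  S4 
   S4   S4  S0 
(> = start, * = accepting)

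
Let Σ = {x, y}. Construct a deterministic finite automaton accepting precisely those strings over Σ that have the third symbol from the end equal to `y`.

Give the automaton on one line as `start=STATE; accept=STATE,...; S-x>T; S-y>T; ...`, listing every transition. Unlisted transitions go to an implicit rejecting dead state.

A DFA must remember the last 3 symbols (since which symbol is third-to-last isn't known until the input ends). Use one state per possible window of the last ≤3 symbols; accept from those whose window starts with `y`.
       x  y 
>  A   B  C 
   B   D  E 
   C   F  G 
   D   H  I 
   E   J  K 
   F   L  M 
   G   N  O 
   H   H  I 
   I   J  K 
   J   L  M 
   K   N  O 
 * L   H  I 
 * M   J  K 
 * N   L  M 
 * O   N  O 
(> = start, * = accepting)

start=A; accept=L,M,N,O; A-x>B; A-y>C; B-x>D; B-y>E; C-x>F; C-y>G; D-x>H; D-y>I; E-x>J; E-y>K; F-x>L; F-y>M; G-x>N; G-y>O; H-x>H; H-y>I; I-x>J; I-y>K; J-x>L; J-y>M; K-x>N; K-y>O; L-x>H; L-y>I; M-x>J; M-y>K; N-x>L; N-y>M; O-x>N; O-y>O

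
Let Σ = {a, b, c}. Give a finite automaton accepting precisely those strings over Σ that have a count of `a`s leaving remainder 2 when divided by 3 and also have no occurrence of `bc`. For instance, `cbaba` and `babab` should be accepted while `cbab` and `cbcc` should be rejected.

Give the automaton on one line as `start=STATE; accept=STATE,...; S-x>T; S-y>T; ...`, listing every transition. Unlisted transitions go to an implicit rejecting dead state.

Run two small machines in parallel and take their product. One (3 states) tracks the count of `a`s modulo 3; the other (3 states) tracks partial matches of the forbidden pattern `bc`. Each combined state is a pair, one component from each; accept when both components accept. Equivalent product states are then merged.
With 7 states:
        a   b   c  
>  q0   q1  q2  q0 
   q1   q3  q4  q1 
   q2   q1  q2  q5 
 * q3   q0  q6  q3 
   q4   q3  q4  q5 
   q5   q5  q5  q5 
 * q6   q0  q6  q5 
(> = start, * = accepting)

start=q0; accept=q3,q6; q0-a>q1; q0-b>q2; q0-c>q0; q1-a>q3; q1-b>q4; q1-c>q1; q2-a>q1; q2-b>q2; q2-c>q5; q3-a>q0; q3-b>q6; q3-c>q3; q4-a>q3; q4-b>q4; q4-c>q5; q5-a>q5; q5-b>q5; q5-c>q5; q6-a>q0; q6-b>q6; q6-c>q5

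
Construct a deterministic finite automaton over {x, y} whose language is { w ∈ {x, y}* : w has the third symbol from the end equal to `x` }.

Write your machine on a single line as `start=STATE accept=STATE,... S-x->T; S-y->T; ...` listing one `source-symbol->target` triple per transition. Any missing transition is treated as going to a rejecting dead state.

start=q0; accept=q7,q8,q9,q10; q0-x->q1; q0-y->q2; q1-x->q3; q1-y->q4; q2-x->q5; q2-y->q6; q3-x->q7; q3-y->q8; q4-x->q9; q4-y->q10; q5-x->q11; q5-y->q12; q6-x->q13; q6-y->q14; q7-x->q7; q7-y->q8; q8-x->q9; q8-y->q10; q9-x->q11; q9-y->q12; q10-x->q13; q10-y->q14; q11-x->q7; q11-y->q8; q12-x->q9; q12-y->q10; q13-x->q11; q13-y->q12; q14-x->q13; q14-y->q14

A DFA must remember the last 3 symbols (since which symbol is third-to-last isn't known until the input ends). Use one state per possible window of the last ≤3 symbols; accept from those whose window starts with `x`.
          x    y  
>  q0     q1   q2 
   q1     q3   q4 
   q2     q5   q6 
   q3     q7   q8 
   q4     q9  q10 
   q5    q11  q12 
   q6    q13  q14 
 * q7     q7   q8 
 * q8     q9  q10 
 * q9    q11  q12 
 * q10   q13  q14 
   q11    q7   q8 
   q12    q9  q10 
   q13   q11  q12 
   q14   q13  q14 
(> = start, * = accepting)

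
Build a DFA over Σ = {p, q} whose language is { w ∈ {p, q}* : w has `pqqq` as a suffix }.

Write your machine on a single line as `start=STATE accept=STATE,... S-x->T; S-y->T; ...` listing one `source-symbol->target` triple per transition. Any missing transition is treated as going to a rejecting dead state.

Remember how much of `pqqq` the current input suffix matches. State s0 means no match yet; s1 means the last symbol is `p`; s2 means the last 2 symbols are `pq`; s3 means the last 3 symbols are `pqq`; s4 means the last 4 symbols are `pqqq`. Only s4 accepts. On a mismatch, fall back to the longest proper suffix that is still a prefix of `pqqq`.
5 states suffice.
        p   q  
>  s0   s1  s0 
   s1   s1  s2 
   s2   s1  s3 
   s3   s1  s4 
 * s4   s1  s0 
(> = start, * = accepting)

start=s0; accept=s4; s0-p->s1; s0-q->s0; s1-p->s1; s1-q->s2; s2-p->s1; s2-q->s3; s3-p->s1; s3-q->s4; s4-p->s1; s4-q->s0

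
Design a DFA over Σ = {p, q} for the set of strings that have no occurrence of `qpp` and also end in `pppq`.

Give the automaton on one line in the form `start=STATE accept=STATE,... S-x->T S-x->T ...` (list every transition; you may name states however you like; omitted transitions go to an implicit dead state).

start=s0 accept=s7 s0-p->s1 s0-q->s2 s1-p->s3 s1-q->s2 s2-p->s4 s2-q->s2 s3-p->s5 s3-q->s2 s4-p->s6 s4-q->s2 s5-p->s5 s5-q->s7 s6-p->s8 s6-q->s9 s7-p->s4 s7-q->s2 s8-p->s8 s8-q->s10 s9-p->s11 s9-q->s9 s10-p->s11 s10-q->s9 s11-p->s6 s11-q->s9

Run two small machines in parallel and take their product. The first has 4 states tracking partial matches of the forbidden pattern `qpp`; the second has 5 states tracking how much of the suffix `pppq` has currently been matched. A product state is a pair (one from each), accepting exactly when both do.
          p    q  
>  s0     s1   s2 
   s1     s3   s2 
   s2     s4   s2 
   s3     s5   s2 
   s4     s6   s2 
   s5     s5   s7 
   s6     s8   s9 
 * s7     s4   s2 
   s8     s8  s10 
   s9    s11   s9 
   s10   s11   s9 
   s11    s6   s9 
(> = start, * = accepting)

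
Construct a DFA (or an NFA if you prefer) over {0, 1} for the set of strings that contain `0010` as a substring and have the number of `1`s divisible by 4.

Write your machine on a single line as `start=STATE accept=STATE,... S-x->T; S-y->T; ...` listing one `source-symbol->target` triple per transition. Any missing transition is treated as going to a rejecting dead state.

Handle the two conditions separately and then intersect. The first has 5 states tracking whether and how much of `0010` has been seen; the second has 4 states tracking the count of `1`s modulo 4. A product state is a pair (one from each), accepting exactly when both do.
          0    1  
>  q0     q1   q2 
   q1     q3   q2 
   q2     q4   q5 
   q3     q3   q6 
   q4     q7   q5 
   q5     q8   q9 
   q6    q10   q5 
   q7     q7  q11 
   q8    q12   q9 
   q9    q13   q0 
   q10   q10  q14 
   q11   q14   q9 
   q12   q12  q15 
   q13   q16   q0 
   q14   q14  q17 
   q15   q17   q0 
   q16   q16  q18 
   q17   q17  q19 
   q18   q19   q2 
 * q19   q19  q10 
(> = start, * = accepting)

start=q0; accept=q19; q0-0->q1; q0-1->q2; q1-0->q3; q1-1->q2; q2-0->q4; q2-1->q5; q3-0->q3; q3-1->q6; q4-0->q7; q4-1->q5; q5-0->q8; q5-1->q9; q6-0->q10; q6-1->q5; q7-0->q7; q7-1->q11; q8-0->q12; q8-1->q9; q9-0->q13; q9-1->q0; q10-0->q10; q10-1->q14; q11-0->q14; q11-1->q9; q12-0->q12; q12-1->q15; q13-0->q16; q13-1->q0; q14-0->q14; q14-1->q17; q15-0->q17; q15-1->q0; q16-0->q16; q16-1->q18; q17-0->q17; q17-1->q19; q18-0->q19; q18-1->q2; q19-0->q19; q19-1->q10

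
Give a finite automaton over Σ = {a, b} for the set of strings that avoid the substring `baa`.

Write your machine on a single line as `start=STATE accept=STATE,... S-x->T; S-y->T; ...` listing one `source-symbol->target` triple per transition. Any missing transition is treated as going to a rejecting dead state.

Track partial matches of the forbidden pattern `baa`. State s3 is a dead state reached once `baa` has occurred; every other state accepts. s0 means no part of `baa` is currently matched.
4 states suffice.
        a   b  
>* s0   s0  s1 
 * s1   s2  s1 
 * s2   s3  s1 
   s3   s3  s3 
(> = start, * = accepting)

start=s0; accept=s0,s1,s2; s0-a->s0; s0-b->s1; s1-a->s2; s1-b->s1; s2-a->s3; s2-b->s1; s3-a->s3; s3-b->s3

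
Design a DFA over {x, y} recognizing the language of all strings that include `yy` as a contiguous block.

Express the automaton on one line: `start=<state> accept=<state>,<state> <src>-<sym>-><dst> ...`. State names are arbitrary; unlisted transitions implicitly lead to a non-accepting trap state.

start=q0 accept=q2 q0-x->q0 q0-y->q1 q1-x->q0 q1-y->q2 q2-x->q2 q2-y->q2

Track how much of `yy` has been matched so far: state q0 is no progress, q2 is the absorbing accept state reached once `yy` has occurred. Intermediate states record partial matches; on a mismatch, fall back to the longest reusable overlap.
        x   y  
>  q0   q0  q1 
   q1   q0  q2 
 * q2   q2  q2 
(> = start, * = accepting)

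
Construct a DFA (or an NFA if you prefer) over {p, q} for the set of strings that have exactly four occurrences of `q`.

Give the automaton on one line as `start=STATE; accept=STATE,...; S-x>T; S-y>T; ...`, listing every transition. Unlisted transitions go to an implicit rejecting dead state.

start=S0; accept=S4; S0-p>S0; S0-q>S1; S1-p>S1; S1-q>S2; S2-p>S2; S2-q>S3; S3-p>S3; S3-q>S4; S4-p>S4; S4-q>S5; S5-p>S5; S5-q>S5

Only the number of `q`s matters, and only up to 5. Make a chain S0 → S1 → S2 → S3 → S4 → S5 advanced by each `q` (with S5 absorbing); every other symbol self-loops. The accepting set is {S4}.
6 states suffice.
        p   q  
>  S0   S0  S1 
   S1   S1  S2 
   S2   S2  S3 
   S3   S3  S4 
 * S4   S4  S5 
   S5   S5  S5 
(> = start, * = accepting)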